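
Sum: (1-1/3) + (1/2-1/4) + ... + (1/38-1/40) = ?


Telescoping with gap 2: two head and two tail terms survive.
= (1 + 1/2) - (1/39 + 1/40)
= 3/2 - 1/39 - 1/40 = 2261/1560

Sum = 2261/1560


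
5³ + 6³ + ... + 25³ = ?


Σₖ₌5^25 k³ = [25·26/2]² − [4·5/2]²
= 105625 − 100 = 105525

Σk³ = 105525


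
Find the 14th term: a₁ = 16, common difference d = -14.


aₙ = a₁ + (n-1)d
= 16 + (14-1)×-14
= 16 - 182
= -166

a_14 = -166


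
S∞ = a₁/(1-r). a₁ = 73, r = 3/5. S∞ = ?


S∞ = a₁/(1-r) = 73/(1 - 3/5)
= 73/(2/5)
= 365/2

S∞ = 365/2


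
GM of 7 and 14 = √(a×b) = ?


GM = √(7×14) = √98 = 9.8995

GM = 9.8995


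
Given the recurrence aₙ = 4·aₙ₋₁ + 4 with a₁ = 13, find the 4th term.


Computing step by step:
a_1 = 13
a_2 = 56
a_3 = 228
a_4 = 916


a_4 = 916


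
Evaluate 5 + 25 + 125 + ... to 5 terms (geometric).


Sₙ = 5×(5^5 - 1)/(5 - 1)
= 5×(3125 - 1)/4
= 5×3124/4
= 3905

S_5 = 3905


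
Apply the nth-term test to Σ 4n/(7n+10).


lim(n→∞) 4n/(7n+10) = 4/7 = 4/7  (divide numerator and denominator by n)
lim aₙ = 4/7 ≠ 0 → series DIVERGES

Diverges (lim aₙ = 4/7 ≠ 0)


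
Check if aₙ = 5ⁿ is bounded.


aₙ = 5ⁿ → as n→∞, aₙ→∞ (since base 5 > 1)
No finite upper bound exists
The sequence is UNBOUNDED

Unbounded (aₙ → ∞ as n → ∞)


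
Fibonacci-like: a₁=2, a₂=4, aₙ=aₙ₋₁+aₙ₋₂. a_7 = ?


Computing iteratively: 2, 4, 6, 10, 16, 26, 42
a_7 = 42

a_7 = 42


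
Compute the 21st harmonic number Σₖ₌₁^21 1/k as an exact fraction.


H_21 = 1/1 + 1/2 + 1/3 + ... + 1/21
= 18858053/5173168
≈ 3.6454

H_21 = 18858053/5173168 ≈ 3.6454


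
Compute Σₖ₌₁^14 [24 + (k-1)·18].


aₙ = 24 + (14-1)×18 = 258
Sₙ = n(a₁+aₙ)/2 = 14×(24+258)/2
= 14×282/2 = 1974

S_14 = 1974


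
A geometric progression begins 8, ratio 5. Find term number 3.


aₙ = a₁·r^(n-1)
= 8×5^2
= 8×25
= 200

a_3 = 200


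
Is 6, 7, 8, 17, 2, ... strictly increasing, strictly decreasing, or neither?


Differences: 1, 1, 9, -15
Difference at position 1 is +1 (> 0) but position 4 is -15 (< 0) — sequence both rises and falls
→ NOT monotonic

Not monotonic


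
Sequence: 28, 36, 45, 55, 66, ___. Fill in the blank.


Pattern: triangular numbers: n(n+1)/2
Terms: 28, 36, 45, 55, 66
Next term = 78

Next term = 78


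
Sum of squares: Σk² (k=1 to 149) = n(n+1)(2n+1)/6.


n = 149
n(n+1)(2n+1)/6 = 149×150×299/6
= 6682650/6 = 1113775

Σk² = 1113775


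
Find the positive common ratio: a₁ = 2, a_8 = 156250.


r^(n-1) = aₙ/a₁
r^7 = 156250/2 = 78125
r = 78125^(1/7)
= 5

r = 5


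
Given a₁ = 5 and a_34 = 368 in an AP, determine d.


d = (aₙ - a₁)/(n-1)
= (368 - 5)/(34-1)
= 363/33 = 11

d = 11


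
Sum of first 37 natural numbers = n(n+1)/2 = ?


n(n+1)/2 = 37×38/2 = 1406/2 = 703

Σk = 703


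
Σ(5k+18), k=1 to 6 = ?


Σ(5k+18) = 5·Σk + 18·n
= 5·21 + 18·6
= 105 + 108 = 213

Σ = 213


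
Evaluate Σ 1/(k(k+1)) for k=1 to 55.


1/(k(k+1)) = 1/k - 1/(k+1) (partial fractions)
Telescoping: Σ = 1 - 1/56 = 55/56

Sum = 55/56


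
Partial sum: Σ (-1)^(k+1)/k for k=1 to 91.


S = 1 - 1/2 + 1/3 - 1/4 + 1/5 - 1/6 + 1/7 - 1/8 ± ...
= 0.6986
(Full series converges to +ln(2) ≈ +0.6931)

S_91 = 0.6986


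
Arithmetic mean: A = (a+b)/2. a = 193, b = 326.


AM = (193 + 326)/2 = 519/2 = 259.5

AM = 259.5


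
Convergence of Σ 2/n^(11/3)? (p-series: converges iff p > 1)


p-series test: Σ c/n^p converges if p > 1, diverges if p ≤ 1 (constant c > 0 doesn't affect convergence).
p = 11/3
11/3 > 1 → CONVERGES

Converges (p = 11/3 > 1)


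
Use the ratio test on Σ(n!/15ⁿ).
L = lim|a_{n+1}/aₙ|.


aₙ = n!/15^n
a_{n+1}/aₙ = (n+1)!/15^(n+1) × 15^n/n!
= (n+1)/15
L = lim(n→∞) (n+1)/15 = ∞
L > 1 → series DIVERGES

Diverges (ratio test: L = ∞ > 1)


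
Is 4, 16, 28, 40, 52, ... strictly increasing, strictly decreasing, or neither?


Differences: 12, 12, 12, 12
All differences > 0 → strictly INCREASING

Monotonically increasing


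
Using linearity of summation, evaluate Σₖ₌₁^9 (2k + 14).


Σ(2k+14) = 2·Σk + 14·n
= 2·45 + 14·9
= 90 + 126 = 216

Σ = 216


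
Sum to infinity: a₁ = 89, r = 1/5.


S∞ = a₁/(1-r) = 89/(1 - 1/5)
= 89/(4/5)
= 445/4

S∞ = 445/4


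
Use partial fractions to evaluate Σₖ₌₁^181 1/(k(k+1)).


1/(k(k+1)) = 1/k - 1/(k+1) (partial fractions)
Telescoping: Σ = 1 - 1/182 = 181/182

Sum = 181/182


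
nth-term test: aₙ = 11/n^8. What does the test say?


lim(n→∞) 11/n^8 = 0
lim aₙ = 0 → nth-term test is INCONCLUSIVE
(Need other tests; this is actually a convergent p-series with p=8 > 1)

Inconclusive (lim aₙ = 0; need another test)


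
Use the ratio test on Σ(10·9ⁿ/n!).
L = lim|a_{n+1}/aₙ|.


aₙ = 10·9^n/n!
a_{n+1}/aₙ = 9^(n+1)/(n+1)! × n!/9^n  (constant 10 cancels)
= 9/(n+1)
L = lim(n→∞) 9/(n+1) = 0
L < 1 → series CONVERGES

Converges (ratio test: L = 0 < 1)


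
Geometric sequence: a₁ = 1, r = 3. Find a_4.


aₙ = a₁·r^(n-1)
= 1×3^3
= 1×27
= 27

a_4 = 27


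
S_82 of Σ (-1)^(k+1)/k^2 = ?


S = 1 - 1/4 + 1/9 - 1/16 + 1/25 - 1/36 + 1/49 - 1/64 ± ...
= 0.8224
(Full series converges to +π²/12 ≈ +0.8225)

S_82 = 0.8224


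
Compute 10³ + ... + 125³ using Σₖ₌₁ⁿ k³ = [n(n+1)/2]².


Σₖ₌10^125 k³ = [125·126/2]² − [9·10/2]²
= 62015625 − 2025 = 62013600

Σk³ = 62013600


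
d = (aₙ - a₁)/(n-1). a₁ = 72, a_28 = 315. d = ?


d = (aₙ - a₁)/(n-1)
= (315 - 72)/(28-1)
= 243/27 = 9

d = 9


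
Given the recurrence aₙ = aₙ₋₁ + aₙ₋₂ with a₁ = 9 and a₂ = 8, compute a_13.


Computing iteratively: 9, 8, 17, 25, 42, 67, 109, 176, 285, 461, 746, 1207, ...
a_13 = 1953

a_13 = 1953


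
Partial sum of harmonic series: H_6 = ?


H_6 = 1/1 + 1/2 + 1/3 + 1/4 + 1/5 + 1/6
= 49/20
≈ 2.45

H_6 = 49/20 ≈ 2.45


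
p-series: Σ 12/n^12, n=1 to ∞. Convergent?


p-series test: Σ c/n^p converges if p > 1, diverges if p ≤ 1 (constant c > 0 doesn't affect convergence).
p = 12
12 > 1 → CONVERGES

Converges (p = 12 > 1)


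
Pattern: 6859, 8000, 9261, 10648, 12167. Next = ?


Pattern: perfect cubes: n³
Terms: 6859, 8000, 9261, 10648, 12167
Next term = 13824

Next term = 13824


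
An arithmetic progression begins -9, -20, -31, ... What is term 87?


aₙ = a₁ + (n-1)d
= -9 + (87-1)×-11
= -9 - 946
= -955

a_87 = -955


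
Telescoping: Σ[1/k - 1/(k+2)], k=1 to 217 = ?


Telescoping with gap 2: two head and two tail terms survive.
= (1 + 1/2) - (1/218 + 1/219)
= 3/2 - 1/218 - 1/219 = 35588/23871

Sum = 35588/23871


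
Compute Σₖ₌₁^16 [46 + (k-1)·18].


aₙ = 46 + (16-1)×18 = 316
Sₙ = n(a₁+aₙ)/2 = 16×(46+316)/2
= 16×362/2 = 2896

S_16 = 2896


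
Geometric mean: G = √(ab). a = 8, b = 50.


GM = √(8×50) = √400 = 20

GM = 20


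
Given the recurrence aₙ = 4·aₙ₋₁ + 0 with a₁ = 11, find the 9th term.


Computing step by step:
a_1 = 11
a_2 = 44
a_3 = 176
a_4 = 704
a_5 = 2816
a_6 = 11264
a_7 = 45056
a_8 = 180224
a_9 = 720896


a_9 = 720896


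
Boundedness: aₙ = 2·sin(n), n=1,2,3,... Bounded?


For all n, -1 ≤ sin(n) ≤ 1, so -2 ≤ 2·sin(n) ≤ 2
Lower bound: -2, Upper bound: 2
The sequence IS bounded

Bounded (-2 ≤ aₙ ≤ 2)


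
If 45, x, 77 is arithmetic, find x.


AM = (45 + 77)/2 = 122/2 = 61

AM = 61


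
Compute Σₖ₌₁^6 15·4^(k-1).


Sₙ = 15×(4^6 - 1)/(4 - 1)
= 15×(4096 - 1)/3
= 15×4095/3
= 20475

S_6 = 20475


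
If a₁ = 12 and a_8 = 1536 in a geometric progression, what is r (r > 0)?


r^(n-1) = aₙ/a₁
r^7 = 1536/12 = 128
r = 128^(1/7)
= 2

r = 2


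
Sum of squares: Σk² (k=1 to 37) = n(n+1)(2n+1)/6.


n = 37
n(n+1)(2n+1)/6 = 37×38×75/6
= 105450/6 = 17575

Σk² = 17575


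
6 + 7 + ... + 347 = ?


Σₖ₌6^347 k = Σₖ₌₁^347 k − Σₖ₌₁^5 k
= 347·348/2 − 5·6/2
= 60378 − 15 = 60363

Σk = 60363


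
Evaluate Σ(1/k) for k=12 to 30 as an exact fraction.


Σₖ₌12^30 1/k = 1/12 + 1/13 + 1/14 + ... + 1/30
= 2271118025257/2329089562800
≈ 0.9751

Sum = 2271118025257/2329089562800 ≈ 0.9751


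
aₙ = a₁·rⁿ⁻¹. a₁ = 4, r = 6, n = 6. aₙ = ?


aₙ = a₁·r^(n-1)
= 4×6^5
= 4×7776
= 31104

a_6 = 31104


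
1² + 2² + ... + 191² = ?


n = 191
n(n+1)(2n+1)/6 = 191×192×383/6
= 14045376/6 = 2340896

Σk² = 2340896


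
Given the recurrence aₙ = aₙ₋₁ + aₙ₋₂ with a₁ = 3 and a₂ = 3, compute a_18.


Computing iteratively: 3, 3, 6, 9, 15, 24, 39, 63, 102, 165, 267, 432, ...
a_18 = 7752

a_18 = 7752


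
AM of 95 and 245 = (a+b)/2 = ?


AM = (95 + 245)/2 = 340/2 = 170

AM = 170


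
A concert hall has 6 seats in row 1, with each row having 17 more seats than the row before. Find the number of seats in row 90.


aₙ = a₁ + (n-1)d
= 6 + (90-1)×17
= 6 + 1513
= 1519

a_90 = 1519


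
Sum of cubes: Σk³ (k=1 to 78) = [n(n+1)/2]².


n(n+1)/2 = 78×79/2 = 3081
Σk³ = 3081² = 9492561

Σk³ = 9492561


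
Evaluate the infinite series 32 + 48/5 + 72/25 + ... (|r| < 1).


S∞ = a₁/(1-r) = 32/(1 - 3/10)
= 32/(7/10)
= 320/7

S∞ = 320/7


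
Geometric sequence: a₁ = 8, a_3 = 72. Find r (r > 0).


r^(n-1) = aₙ/a₁
r^2 = 72/8 = 9
r = 9^(1/2)
= ±3; taking r > 0 gives r = 3

r = 3


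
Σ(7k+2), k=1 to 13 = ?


Σ(7k+2) = 7·Σk + 2·n
= 7·91 + 2·13
= 637 + 26 = 663

Σ = 663


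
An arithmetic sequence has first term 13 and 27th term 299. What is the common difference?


d = (aₙ - a₁)/(n-1)
= (299 - 13)/(27-1)
= 286/26 = 11

d = 11


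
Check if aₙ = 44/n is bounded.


a₁ = 44, a₂ = 44/2, a₃ = 44/3, ...
0 < aₙ ≤ 44 for all n ≥ 1
Lower bound: 0, Upper bound: 44
The sequence IS bounded

Bounded (0 < aₙ ≤ 44)


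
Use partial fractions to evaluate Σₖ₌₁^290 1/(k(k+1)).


1/(k(k+1)) = 1/k - 1/(k+1) (partial fractions)
Telescoping: Σ = 1 - 1/291 = 290/291

Sum = 290/291


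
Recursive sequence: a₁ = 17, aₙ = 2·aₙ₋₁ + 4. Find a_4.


Computing step by step:
a_1 = 17
a_2 = 38
a_3 = 80
a_4 = 164


a_4 = 164


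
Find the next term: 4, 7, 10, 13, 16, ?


Pattern: arithmetic (d=3)
Terms: 4, 7, 10, 13, 16
Next term = 19

Next term = 19


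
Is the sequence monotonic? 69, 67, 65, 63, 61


Differences: -2, -2, -2, -2
All differences < 0 → strictly DECREASING

Monotonically decreasing


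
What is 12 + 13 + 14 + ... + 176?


Σₖ₌12^176 k = Σₖ₌₁^176 k − Σₖ₌₁^11 k
= 176·177/2 − 11·12/2
= 15576 − 66 = 15510

Σk = 15510


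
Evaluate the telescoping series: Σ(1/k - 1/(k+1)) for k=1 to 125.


Telescoping: adjacent terms cancel.
= 1/1 - 1/126
= 1 - 1/126 = 125/126

Sum = 125/126


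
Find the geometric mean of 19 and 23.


GM = √(19×23) = √437 = 20.9045

GM = 20.9045


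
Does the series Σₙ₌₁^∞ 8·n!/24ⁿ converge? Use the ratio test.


aₙ = 8·n!/24^n
a_{n+1}/aₙ = (n+1)!/24^(n+1) × 24^n/n!  (constant 8 cancels)
= (n+1)/24
L = lim(n→∞) (n+1)/24 = ∞
L > 1 → series DIVERGES

Diverges (ratio test: L = ∞ > 1)


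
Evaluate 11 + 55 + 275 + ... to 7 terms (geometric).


Sₙ = 11×(5^7 - 1)/(5 - 1)
= 11×(78125 - 1)/4
= 11×78124/4
= 214841

S_7 = 214841


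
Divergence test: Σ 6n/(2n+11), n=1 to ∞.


lim(n→∞) 6n/(2n+11) = 6/2 = 3  (divide numerator and denominator by n)
lim aₙ = 3 ≠ 0 → series DIVERGES

Diverges (lim aₙ = 3 ≠ 0)


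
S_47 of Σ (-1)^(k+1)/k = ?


S = 1 - 1/2 + 1/3 - 1/4 + 1/5 - 1/6 + 1/7 - 1/8 ± ...
= 0.7037
(Full series converges to +ln(2) ≈ +0.6931)

S_47 = 0.7037


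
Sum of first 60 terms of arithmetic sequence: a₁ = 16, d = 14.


aₙ = 16 + (60-1)×14 = 842
Sₙ = n(a₁+aₙ)/2 = 60×(16+842)/2
= 60×858/2 = 25740

S_60 = 25740


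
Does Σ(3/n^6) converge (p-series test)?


p-series test: Σ c/n^p converges if p > 1, diverges if p ≤ 1 (constant c > 0 doesn't affect convergence).
p = 6
6 > 1 → CONVERGES

Converges (p = 6 > 1)


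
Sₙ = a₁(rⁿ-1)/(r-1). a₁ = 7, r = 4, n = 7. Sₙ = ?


Sₙ = 7×(4^7 - 1)/(4 - 1)
= 7×(16384 - 1)/3
= 7×16383/3
= 38227

S_7 = 38227


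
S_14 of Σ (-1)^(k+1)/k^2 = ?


S = 1 - 1/4 + 1/9 - 1/16 + 1/25 - 1/36 + 1/49 - 1/64 ± ...
= 0.8201
(Full series converges to +π²/12 ≈ +0.8225)

S_14 = 0.8201


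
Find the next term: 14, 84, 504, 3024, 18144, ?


Pattern: geometric (r=6)
Terms: 14, 84, 504, 3024, 18144
Next term = 108864

Next term = 108864


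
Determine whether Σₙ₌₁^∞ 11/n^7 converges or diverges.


p-series test: Σ c/n^p converges if p > 1, diverges if p ≤ 1 (constant c > 0 doesn't affect convergence).
p = 7
7 > 1 → CONVERGES

Converges (p = 7 > 1)


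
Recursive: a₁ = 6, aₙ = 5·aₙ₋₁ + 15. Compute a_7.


Computing step by step:
a_1 = 6
a_2 = 45
a_3 = 240
a_4 = 1215
a_5 = 6090
a_6 = 30465
a_7 = 152340


a_7 = 152340


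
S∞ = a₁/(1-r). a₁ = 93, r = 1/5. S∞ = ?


S∞ = a₁/(1-r) = 93/(1 - 1/5)
= 93/(4/5)
= 465/4

S∞ = 465/4


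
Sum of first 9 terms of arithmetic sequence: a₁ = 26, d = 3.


aₙ = 26 + (9-1)×3 = 50
Sₙ = n(a₁+aₙ)/2 = 9×(26+50)/2
= 9×76/2 = 342

S_9 = 342


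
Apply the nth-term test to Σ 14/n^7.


lim(n→∞) 14/n^7 = 0
lim aₙ = 0 → nth-term test is INCONCLUSIVE
(Need other tests; this is actually a convergent p-series with p=7 > 1)

Inconclusive (lim aₙ = 0; need another test)


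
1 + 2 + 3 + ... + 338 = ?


n(n+1)/2 = 338×339/2 = 114582/2 = 57291

Σk = 57291


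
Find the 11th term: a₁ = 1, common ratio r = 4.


aₙ = a₁·r^(n-1)
= 1×4^10
= 1×1048576
= 1048576

a_11 = 1048576


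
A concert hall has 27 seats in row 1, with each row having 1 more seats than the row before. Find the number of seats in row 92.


aₙ = a₁ + (n-1)d
= 27 + (92-1)×1
= 27 + 91
= 118

a_92 = 118


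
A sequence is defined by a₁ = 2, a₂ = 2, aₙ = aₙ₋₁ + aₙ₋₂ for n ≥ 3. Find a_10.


Computing iteratively: 2, 2, 4, 6, 10, 16, 26, 42, 68, 110
a_10 = 110

a_10 = 110


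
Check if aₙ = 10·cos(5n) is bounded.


For all n, -1 ≤ cos(5n) ≤ 1, so -10 ≤ 10·cos(5n) ≤ 10
Lower bound: -10, Upper bound: 10
The sequence IS bounded

Bounded (-10 ≤ aₙ ≤ 10)


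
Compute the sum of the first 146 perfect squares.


n = 146
n(n+1)(2n+1)/6 = 146×147×293/6
= 6288366/6 = 1048061

Σk² = 1048061


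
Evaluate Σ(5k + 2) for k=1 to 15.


Σ(5k+2) = 5·Σk + 2·n
= 5·120 + 2·15
= 600 + 30 = 630

Σ = 630


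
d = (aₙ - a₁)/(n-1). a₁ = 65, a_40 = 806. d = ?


d = (aₙ - a₁)/(n-1)
= (806 - 65)/(40-1)
= 741/39 = 19

d = 19


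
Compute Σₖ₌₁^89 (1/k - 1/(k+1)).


Telescoping: adjacent terms cancel.
= 1/1 - 1/90
= 1 - 1/90 = 89/90

Sum = 89/90


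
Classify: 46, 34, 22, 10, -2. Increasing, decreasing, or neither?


Differences: -12, -12, -12, -12
All differences < 0 → strictly DECREASING

Monotonically decreasing


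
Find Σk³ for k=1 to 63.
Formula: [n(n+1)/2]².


n(n+1)/2 = 63×64/2 = 2016
Σk³ = 2016² = 4064256

Σk³ = 4064256


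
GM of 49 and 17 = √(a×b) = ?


GM = √(49×17) = √833 = 28.8617

GM = 28.8617


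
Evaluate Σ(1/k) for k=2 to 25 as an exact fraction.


Σₖ₌2^25 1/k = 1/2 + 1/3 + 1/4 + ... + 1/25
= 25128807667/8923714800
≈ 2.816

Sum = 25128807667/8923714800 ≈ 2.816


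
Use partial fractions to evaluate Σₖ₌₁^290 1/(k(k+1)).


1/(k(k+1)) = 1/k - 1/(k+1) (partial fractions)
Telescoping: Σ = 1 - 1/291 = 290/291

Sum = 290/291


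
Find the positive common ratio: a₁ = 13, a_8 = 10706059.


r^(n-1) = aₙ/a₁
r^7 = 10706059/13 = 823543
r = 823543^(1/7)
= 7

r = 7


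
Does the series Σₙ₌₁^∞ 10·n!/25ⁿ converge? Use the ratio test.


aₙ = 10·n!/25^n
a_{n+1}/aₙ = (n+1)!/25^(n+1) × 25^n/n!  (constant 10 cancels)
= (n+1)/25
L = lim(n→∞) (n+1)/25 = ∞
L > 1 → series DIVERGES

Diverges (ratio test: L = ∞ > 1)


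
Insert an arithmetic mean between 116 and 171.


AM = (116 + 171)/2 = 287/2 = 143.5

AM = 143.5


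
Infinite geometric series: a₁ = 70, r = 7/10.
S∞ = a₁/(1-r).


S∞ = a₁/(1-r) = 70/(1 - 7/10)
= 70/(3/10)
= 700/3

S∞ = 700/3


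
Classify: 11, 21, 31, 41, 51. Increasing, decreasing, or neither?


Differences: 10, 10, 10, 10
All differences > 0 → strictly INCREASING

Monotonically increasing


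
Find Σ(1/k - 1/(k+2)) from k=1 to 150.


Telescoping with gap 2: two head and two tail terms survive.
= (1 + 1/2) - (1/151 + 1/152)
= 3/2 - 1/151 - 1/152 = 34125/22952

Sum = 34125/22952


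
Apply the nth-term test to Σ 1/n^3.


lim(n→∞) 1/n^3 = 0
lim aₙ = 0 → nth-term test is INCONCLUSIVE
(Need other tests; this is actually a convergent p-series with p=3 > 1)

Inconclusive (lim aₙ = 0; need another test)


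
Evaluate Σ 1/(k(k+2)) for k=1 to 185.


1/(k(k+2)) = (1/2)·(1/k - 1/(k+2)) (partial fractions)
Telescoping: Σ = (1/2)·(1 + 1/2 - 1/186 - 1/187) = 12950/17391

Sum = 12950/17391


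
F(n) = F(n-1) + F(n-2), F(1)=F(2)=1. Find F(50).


Fibonacci sequence: 1, 1, 2, 3, 5, 8, 13, 21, 34, 55, 89, ...
F(50) = 12586269025

F(50) = 12586269025


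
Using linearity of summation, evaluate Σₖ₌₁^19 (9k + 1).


Σ(9k+1) = 9·Σk + 1·n
= 9·190 + 1·19
= 1710 + 19 = 1729

Σ = 1729


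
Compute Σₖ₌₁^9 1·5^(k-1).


Sₙ = 1×(5^9 - 1)/(5 - 1)
= 1×(1953125 - 1)/4
= 1×1953124/4
= 488281

S_9 = 488281


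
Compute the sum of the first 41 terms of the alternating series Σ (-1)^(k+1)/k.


S = 1 - 1/2 + 1/3 - 1/4 + 1/5 - 1/6 + 1/7 - 1/8 ± ...
= 0.7052
(Full series converges to +ln(2) ≈ +0.6931)

S_41 = 0.7052


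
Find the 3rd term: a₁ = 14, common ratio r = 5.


aₙ = a₁·r^(n-1)
= 14×5^2
= 14×25
= 350

a_3 = 350


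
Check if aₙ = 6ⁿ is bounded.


aₙ = 6ⁿ → as n→∞, aₙ→∞ (since base 6 > 1)
No finite upper bound exists
The sequence is UNBOUNDED

Unbounded (aₙ → ∞ as n → ∞)


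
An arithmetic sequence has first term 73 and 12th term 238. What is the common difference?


d = (aₙ - a₁)/(n-1)
= (238 - 73)/(12-1)
= 165/11 = 15

d = 15


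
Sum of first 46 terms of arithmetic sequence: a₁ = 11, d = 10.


aₙ = 11 + (46-1)×10 = 461
Sₙ = n(a₁+aₙ)/2 = 46×(11+461)/2
= 46×472/2 = 10856

S_46 = 10856


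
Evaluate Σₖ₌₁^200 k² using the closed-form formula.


n = 200
n(n+1)(2n+1)/6 = 200×201×401/6
= 16120200/6 = 2686700

Σk² = 2686700


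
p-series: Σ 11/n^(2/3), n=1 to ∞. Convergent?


p-series test: Σ c/n^p converges if p > 1, diverges if p ≤ 1 (constant c > 0 doesn't affect convergence).
p = 2/3
2/3 ≤ 1 → DIVERGES

Diverges (p = 2/3 ≤ 1)


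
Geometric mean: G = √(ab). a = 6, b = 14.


GM = √(6×14) = √84 = 9.1652

GM = 9.1652


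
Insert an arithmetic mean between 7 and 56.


AM = (7 + 56)/2 = 63/2 = 31.5

AM = 31.5


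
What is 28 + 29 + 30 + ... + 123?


Σₖ₌28^123 k = Σₖ₌₁^123 k − Σₖ₌₁^27 k
= 123·124/2 − 27·28/2
= 7626 − 378 = 7248

Σk = 7248


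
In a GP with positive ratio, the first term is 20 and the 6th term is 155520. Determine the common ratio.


r^(n-1) = aₙ/a₁
r^5 = 155520/20 = 7776
r = 7776^(1/5)
= 6

r = 6


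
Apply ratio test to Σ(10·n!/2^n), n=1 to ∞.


aₙ = 10·n!/2^n
a_{n+1}/aₙ = (n+1)!/2^(n+1) × 2^n/n!  (constant 10 cancels)
= (n+1)/2
L = lim(n→∞) (n+1)/2 = ∞
L > 1 → series DIVERGES

Diverges (ratio test: L = ∞ > 1)


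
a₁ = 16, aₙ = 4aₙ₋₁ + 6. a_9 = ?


Computing step by step:
a_1 = 16
a_2 = 70
a_3 = 286
a_4 = 1150
a_5 = 4606
a_6 = 18430
a_7 = 73726
a_8 = 294910
a_9 = 1179646


a_9 = 1179646


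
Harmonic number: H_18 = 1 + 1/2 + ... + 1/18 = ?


H_18 = 1/1 + 1/2 + 1/3 + ... + 1/18
= 14274301/4084080
≈ 3.4951

H_18 = 14274301/4084080 ≈ 3.4951


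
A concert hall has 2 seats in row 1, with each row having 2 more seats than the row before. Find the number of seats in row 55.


aₙ = a₁ + (n-1)d
= 2 + (55-1)×2
= 2 + 108
= 110

a_55 = 110


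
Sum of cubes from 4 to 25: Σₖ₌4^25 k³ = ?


Σₖ₌4^25 k³ = [25·26/2]² − [3·4/2]²
= 105625 − 36 = 105589

Σk³ = 105589


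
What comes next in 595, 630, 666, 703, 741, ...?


Pattern: triangular numbers: n(n+1)/2
Terms: 595, 630, 666, 703, 741
Next term = 780

Next term = 780


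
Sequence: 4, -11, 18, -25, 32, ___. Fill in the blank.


Pattern: alternating sign, magnitude arithmetic (d=7)
Terms: 4, -11, 18, -25, 32
Next term = -39

Next term = -39


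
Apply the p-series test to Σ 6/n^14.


p-series test: Σ c/n^p converges if p > 1, diverges if p ≤ 1 (constant c > 0 doesn't affect convergence).
p = 14
14 > 1 → CONVERGES

Converges (p = 14 > 1)


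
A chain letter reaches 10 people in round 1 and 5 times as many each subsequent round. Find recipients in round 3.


aₙ = a₁·r^(n-1)
= 10×5^2
= 10×25
= 250

a_3 = 250


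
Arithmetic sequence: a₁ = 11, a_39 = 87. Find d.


d = (aₙ - a₁)/(n-1)
= (87 - 11)/(39-1)
= 76/38 = 2

d = 2


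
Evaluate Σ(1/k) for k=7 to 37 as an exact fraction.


Σₖ₌7^37 1/k = 1/7 + 1/8 + 1/9 + ... + 1/37
= 850782285001393/485721041551200
≈ 1.7516

Sum = 850782285001393/485721041551200 ≈ 1.7516


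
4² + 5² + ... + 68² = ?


Σₖ₌4^68 k² = Σₖ₌₁^68 k² − Σₖ₌₁^3 k²
= 68·69·137/6 − 3·4·7/6
= 107134 − 14 = 107120

Σk² = 107120


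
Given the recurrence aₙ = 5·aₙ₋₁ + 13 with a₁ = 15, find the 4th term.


Computing step by step:
a_1 = 15
a_2 = 88
a_3 = 453
a_4 = 2278


a_4 = 2278


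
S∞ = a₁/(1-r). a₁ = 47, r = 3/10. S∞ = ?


S∞ = a₁/(1-r) = 47/(1 - 3/10)
= 47/(7/10)
= 470/7

S∞ = 470/7


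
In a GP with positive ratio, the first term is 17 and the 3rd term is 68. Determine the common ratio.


r^(n-1) = aₙ/a₁
r^2 = 68/17 = 4
r = 4^(1/2)
= ±2; taking r > 0 gives r = 2

r = 2


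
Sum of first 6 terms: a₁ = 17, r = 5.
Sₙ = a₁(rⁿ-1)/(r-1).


Sₙ = 17×(5^6 - 1)/(5 - 1)
= 17×(15625 - 1)/4
= 17×15624/4
= 66402

S_6 = 66402


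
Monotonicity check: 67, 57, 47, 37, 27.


Differences: -10, -10, -10, -10
All differences < 0 → strictly DECREASING

Monotonically decreasing


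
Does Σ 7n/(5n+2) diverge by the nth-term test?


lim(n→∞) 7n/(5n+2) = 7/5 = 7/5  (divide numerator and denominator by n)
lim aₙ = 7/5 ≠ 0 → series DIVERGES

Diverges (lim aₙ = 7/5 ≠ 0)


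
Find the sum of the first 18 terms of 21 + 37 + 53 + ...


aₙ = 21 + (18-1)×16 = 293
Sₙ = n(a₁+aₙ)/2 = 18×(21+293)/2
= 18×314/2 = 2826

S_18 = 2826


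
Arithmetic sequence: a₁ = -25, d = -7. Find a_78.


aₙ = a₁ + (n-1)d
= -25 + (78-1)×-7
= -25 - 539
= -564

a_78 = -564


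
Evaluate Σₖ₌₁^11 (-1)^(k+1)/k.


S = 1 - 1/2 + 1/3 - 1/4 + 1/5 - 1/6 + 1/7 - 1/8 ± ...
= 0.7365
(Full series converges to +ln(2) ≈ +0.6931)

S_11 = 0.7365


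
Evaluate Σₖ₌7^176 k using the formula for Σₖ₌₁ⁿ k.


Σₖ₌7^176 k = Σₖ₌₁^176 k − Σₖ₌₁^6 k
= 176·177/2 − 6·7/2
= 15576 − 21 = 15555

Σk = 15555


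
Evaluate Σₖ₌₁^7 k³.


n(n+1)/2 = 7×8/2 = 28
Σk³ = 28² = 784

Σk³ = 784


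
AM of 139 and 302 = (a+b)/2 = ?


AM = (139 + 302)/2 = 441/2 = 220.5

AM = 220.5


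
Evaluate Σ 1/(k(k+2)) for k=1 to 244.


1/(k(k+2)) = (1/2)·(1/k - 1/(k+2)) (partial fractions)
Telescoping: Σ = (1/2)·(1 + 1/2 - 1/245 - 1/246) = 44957/60270

Sum = 44957/60270


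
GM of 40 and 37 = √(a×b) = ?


GM = √(40×37) = √1480 = 38.4708

GM = 38.4708


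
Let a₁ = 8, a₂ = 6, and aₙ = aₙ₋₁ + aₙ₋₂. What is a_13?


Computing iteratively: 8, 6, 14, 20, 34, 54, 88, 142, 230, 372, 602, 974, ...
a_13 = 1576

a_13 = 1576


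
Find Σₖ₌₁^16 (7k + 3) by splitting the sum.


Σ(7k+3) = 7·Σk + 3·n
= 7·136 + 3·16
= 952 + 48 = 1000

Σ = 1000


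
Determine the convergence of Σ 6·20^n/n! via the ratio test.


aₙ = 6·20^n/n!
a_{n+1}/aₙ = 20^(n+1)/(n+1)! × n!/20^n  (constant 6 cancels)
= 20/(n+1)
L = lim(n→∞) 20/(n+1) = 0
L < 1 → series CONVERGES

Converges (ratio test: L = 0 < 1)


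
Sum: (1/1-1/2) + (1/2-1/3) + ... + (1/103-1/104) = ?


Telescoping: adjacent terms cancel.
= 1/1 - 1/104
= 1 - 1/104 = 103/104

Sum = 103/104


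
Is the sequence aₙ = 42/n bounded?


a₁ = 42, a₂ = 42/2, a₃ = 42/3, ...
0 < aₙ ≤ 42 for all n ≥ 1
Lower bound: 0, Upper bound: 42
The sequence IS bounded

Bounded (0 < aₙ ≤ 42)


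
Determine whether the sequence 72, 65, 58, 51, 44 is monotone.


Differences: -7, -7, -7, -7
All differences < 0 → strictly DECREASING

Monotonically decreasing


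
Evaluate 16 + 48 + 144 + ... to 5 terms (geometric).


Sₙ = 16×(3^5 - 1)/(3 - 1)
= 16×(243 - 1)/2
= 16×242/2
= 1936

S_5 = 1936


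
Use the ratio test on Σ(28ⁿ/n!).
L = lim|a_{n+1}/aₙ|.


aₙ = 28^n/n!
a_{n+1}/aₙ = 28^(n+1)/(n+1)! × n!/28^n
= 28/(n+1)
L = lim(n→∞) 28/(n+1) = 0
L < 1 → series CONVERGES

Converges (ratio test: L = 0 < 1)


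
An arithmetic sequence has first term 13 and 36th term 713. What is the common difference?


d = (aₙ - a₁)/(n-1)
= (713 - 13)/(36-1)
= 700/35 = 20

d = 20


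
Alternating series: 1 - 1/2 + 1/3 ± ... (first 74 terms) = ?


S = 1 - 1/2 + 1/3 - 1/4 + 1/5 - 1/6 + 1/7 - 1/8 ± ...
= 0.6864
(Full series converges to +ln(2) ≈ +0.6931)

S_74 = 0.6864


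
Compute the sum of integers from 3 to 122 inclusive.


Σₖ₌3^122 k = Σₖ₌₁^122 k − Σₖ₌₁^2 k
= 122·123/2 − 2·3/2
= 7503 − 3 = 7500

Σk = 7500


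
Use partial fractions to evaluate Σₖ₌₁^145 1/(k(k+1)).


1/(k(k+1)) = 1/k - 1/(k+1) (partial fractions)
Telescoping: Σ = 1 - 1/146 = 145/146

Sum = 145/146


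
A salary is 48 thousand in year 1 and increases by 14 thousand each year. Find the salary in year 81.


aₙ = a₁ + (n-1)d
= 48 + (81-1)×14
= 48 + 1120
= 1168

a_81 = 1168


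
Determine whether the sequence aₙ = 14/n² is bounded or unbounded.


a₁ = 14, a₂ = 14/4, a₃ = 14/9, ...
0 < aₙ ≤ 14 for all n ≥ 1
The sequence IS bounded

Bounded (0 < aₙ ≤ 14)


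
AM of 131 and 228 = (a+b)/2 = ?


AM = (131 + 228)/2 = 359/2 = 179.5

AM = 179.5


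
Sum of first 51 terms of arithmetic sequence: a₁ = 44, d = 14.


aₙ = 44 + (51-1)×14 = 744
Sₙ = n(a₁+aₙ)/2 = 51×(44+744)/2
= 51×788/2 = 20094

S_51 = 20094


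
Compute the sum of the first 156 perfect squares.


n = 156
n(n+1)(2n+1)/6 = 156×157×313/6
= 7665996/6 = 1277666

Σk² = 1277666


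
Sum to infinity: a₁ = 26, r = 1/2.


S∞ = a₁/(1-r) = 26/(1 - 1/2)
= 26/(1/2)
= 52

S∞ = 52


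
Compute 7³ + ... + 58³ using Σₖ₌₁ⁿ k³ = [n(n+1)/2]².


Σₖ₌7^58 k³ = [58·59/2]² − [6·7/2]²
= 2927521 − 441 = 2927080

Σk³ = 2927080


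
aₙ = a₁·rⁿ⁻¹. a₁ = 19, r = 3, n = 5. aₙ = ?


aₙ = a₁·r^(n-1)
= 19×3^4
= 19×81
= 1539

a_5 = 1539


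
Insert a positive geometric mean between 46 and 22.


GM = √(46×22) = √1012 = 31.8119

GM = 31.8119


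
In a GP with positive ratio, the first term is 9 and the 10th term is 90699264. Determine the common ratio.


r^(n-1) = aₙ/a₁
r^9 = 90699264/9 = 10077696
r = 10077696^(1/9)
= 6

r = 6


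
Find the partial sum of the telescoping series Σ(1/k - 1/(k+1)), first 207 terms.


Telescoping: adjacent terms cancel.
= 1/1 - 1/208
= 1 - 1/208 = 207/208

Sum = 207/208


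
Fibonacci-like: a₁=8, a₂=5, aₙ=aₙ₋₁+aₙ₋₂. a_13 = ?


Computing iteratively: 8, 5, 13, 18, 31, 49, 80, 129, 209, 338, 547, 885, ...
a_13 = 1432

a_13 = 1432


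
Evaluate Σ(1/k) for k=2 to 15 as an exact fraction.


Σₖ₌2^15 1/k = 1/2 + 1/3 + 1/4 + ... + 1/15
= 835397/360360
≈ 2.3182

Sum = 835397/360360 ≈ 2.3182


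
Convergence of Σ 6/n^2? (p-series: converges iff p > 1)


p-series test: Σ c/n^p converges if p > 1, diverges if p ≤ 1 (constant c > 0 doesn't affect convergence).
p = 2
2 > 1 → CONVERGES

Converges (p = 2 > 1)


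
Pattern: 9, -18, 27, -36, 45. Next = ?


Pattern: alternating sign, magnitude arithmetic (d=9)
Terms: 9, -18, 27, -36, 45
Next term = -54

Next term = -54


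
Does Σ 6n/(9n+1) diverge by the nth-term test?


lim(n→∞) 6n/(9n+1) = 6/9 = 2/3  (divide numerator and denominator by n)
lim aₙ = 2/3 ≠ 0 → series DIVERGES

Diverges (lim aₙ = 2/3 ≠ 0)


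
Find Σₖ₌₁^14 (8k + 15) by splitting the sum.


Σ(8k+15) = 8·Σk + 15·n
= 8·105 + 15·14
= 840 + 210 = 1050

Σ = 1050


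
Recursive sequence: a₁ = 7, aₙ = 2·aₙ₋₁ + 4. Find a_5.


Computing step by step:
a_1 = 7
a_2 = 18
a_3 = 40
a_4 = 84
a_5 = 172


a_5 = 172


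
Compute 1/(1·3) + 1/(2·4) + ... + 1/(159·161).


1/(k(k+2)) = (1/2)·(1/k - 1/(k+2)) (partial fractions)
Telescoping: Σ = (1/2)·(1 + 1/2 - 1/160 - 1/161) = 38319/51520

Sum = 38319/51520


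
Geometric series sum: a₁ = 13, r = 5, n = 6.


Sₙ = 13×(5^6 - 1)/(5 - 1)
= 13×(15625 - 1)/4
= 13×15624/4
= 50778

S_6 = 50778


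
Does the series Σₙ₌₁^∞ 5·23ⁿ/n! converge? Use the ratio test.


aₙ = 5·23^n/n!
a_{n+1}/aₙ = 23^(n+1)/(n+1)! × n!/23^n  (constant 5 cancels)
= 23/(n+1)
L = lim(n→∞) 23/(n+1) = 0
L < 1 → series CONVERGES

Converges (ratio test: L = 0 < 1)


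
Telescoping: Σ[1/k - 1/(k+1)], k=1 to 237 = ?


Telescoping: adjacent terms cancel.
= 1/1 - 1/238
= 1 - 1/238 = 237/238

Sum = 237/238


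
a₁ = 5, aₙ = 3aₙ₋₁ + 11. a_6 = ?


Computing step by step:
a_1 = 5
a_2 = 26
a_3 = 89
a_4 = 278
a_5 = 845
a_6 = 2546


a_6 = 2546


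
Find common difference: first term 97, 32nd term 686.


d = (aₙ - a₁)/(n-1)
= (686 - 97)/(32-1)
= 589/31 = 19

d = 19


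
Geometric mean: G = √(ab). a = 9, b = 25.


GM = √(9×25) = √225 = 15

GM = 15


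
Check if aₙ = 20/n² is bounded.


a₁ = 20, a₂ = 20/4, a₃ = 20/9, ...
0 < aₙ ≤ 20 for all n ≥ 1
The sequence IS bounded

Bounded (0 < aₙ ≤ 20)


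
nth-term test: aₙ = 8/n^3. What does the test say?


lim(n→∞) 8/n^3 = 0
lim aₙ = 0 → nth-term test is INCONCLUSIVE
(Need other tests; this is actually a convergent p-series with p=3 > 1)

Inconclusive (lim aₙ = 0; need another test)


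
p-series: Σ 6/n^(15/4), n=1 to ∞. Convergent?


p-series test: Σ c/n^p converges if p > 1, diverges if p ≤ 1 (constant c > 0 doesn't affect convergence).
p = 15/4
15/4 > 1 → CONVERGES

Converges (p = 15/4 > 1)


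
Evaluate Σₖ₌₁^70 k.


n(n+1)/2 = 70×71/2 = 4970/2 = 2485

Σk = 2485


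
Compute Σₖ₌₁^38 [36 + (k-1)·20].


aₙ = 36 + (38-1)×20 = 776
Sₙ = n(a₁+aₙ)/2 = 38×(36+776)/2
= 38×812/2 = 15428

S_38 = 15428


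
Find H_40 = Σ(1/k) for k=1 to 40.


H_40 = 1/1 + 1/2 + 1/3 + ... + 1/40
= 2078178381193813/485721041551200
≈ 4.2785

H_40 = 2078178381193813/485721041551200 ≈ 4.2785


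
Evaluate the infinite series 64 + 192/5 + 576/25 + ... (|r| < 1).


S∞ = a₁/(1-r) = 64/(1 - 3/5)
= 64/(2/5)
= 160

S∞ = 160


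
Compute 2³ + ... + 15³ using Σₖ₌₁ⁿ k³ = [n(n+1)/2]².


Σₖ₌2^15 k³ = [15·16/2]² − [1·2/2]²
= 14400 − 1 = 14399

Σk³ = 14399


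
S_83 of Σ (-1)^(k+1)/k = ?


S = 1 - 1/2 + 1/3 - 1/4 + 1/5 - 1/6 + 1/7 - 1/8 ± ...
= 0.6991
(Full series converges to +ln(2) ≈ +0.6931)

S_83 = 0.6991


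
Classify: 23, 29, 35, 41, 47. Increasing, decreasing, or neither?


Differences: 6, 6, 6, 6
All differences > 0 → strictly INCREASING

Monotonically increasing


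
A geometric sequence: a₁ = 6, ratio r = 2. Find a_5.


aₙ = a₁·r^(n-1)
= 6×2^4
= 6×16
= 96

a_5 = 96


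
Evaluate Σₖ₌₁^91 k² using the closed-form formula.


n = 91
n(n+1)(2n+1)/6 = 91×92×183/6
= 1532076/6 = 255346

Σk² = 255346


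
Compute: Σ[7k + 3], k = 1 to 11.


Σ(7k+3) = 7·Σk + 3·n
= 7·66 + 3·11
= 462 + 33 = 495

Σ = 495


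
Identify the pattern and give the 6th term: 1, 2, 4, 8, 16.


Pattern: powers of 2: 2ⁿ
Terms: 1, 2, 4, 8, 16
Next term = 32

Next term = 32


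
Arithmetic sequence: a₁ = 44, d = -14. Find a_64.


aₙ = a₁ + (n-1)d
= 44 + (64-1)×-14
= 44 - 882
= -838

a_64 = -838


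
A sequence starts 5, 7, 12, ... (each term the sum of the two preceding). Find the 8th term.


Computing iteratively: 5, 7, 12, 19, 31, 50, 81, 131
a_8 = 131

a_8 = 131


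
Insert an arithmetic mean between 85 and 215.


AM = (85 + 215)/2 = 300/2 = 150

AM = 150


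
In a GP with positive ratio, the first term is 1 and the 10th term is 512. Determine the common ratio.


r^(n-1) = aₙ/a₁
r^9 = 512/1 = 512
r = 512^(1/9)
= 2

r = 2


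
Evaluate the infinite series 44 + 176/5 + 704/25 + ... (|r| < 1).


S∞ = a₁/(1-r) = 44/(1 - 4/5)
= 44/(1/5)
= 220

S∞ = 220


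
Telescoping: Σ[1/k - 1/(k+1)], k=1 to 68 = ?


Telescoping: adjacent terms cancel.
= 1/1 - 1/69
= 1 - 1/69 = 68/69

Sum = 68/69


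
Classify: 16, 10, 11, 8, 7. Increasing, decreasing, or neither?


Differences: -6, 1, -3, -1
Difference at position 2 is +1 (> 0) but position 1 is -6 (< 0) — sequence both rises and falls
→ NOT monotonic

Not monotonic


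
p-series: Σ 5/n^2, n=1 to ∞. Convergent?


p-series test: Σ c/n^p converges if p > 1, diverges if p ≤ 1 (constant c > 0 doesn't affect convergence).
p = 2
2 > 1 → CONVERGES

Converges (p = 2 > 1)


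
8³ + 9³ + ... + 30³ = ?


Σₖ₌8^30 k³ = [30·31/2]² − [7·8/2]²
= 216225 − 784 = 215441

Σk³ = 215441


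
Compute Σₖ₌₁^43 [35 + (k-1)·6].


aₙ = 35 + (43-1)×6 = 287
Sₙ = n(a₁+aₙ)/2 = 43×(35+287)/2
= 43×322/2 = 6923

S_43 = 6923


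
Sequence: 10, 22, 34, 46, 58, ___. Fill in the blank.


Pattern: arithmetic (d=12)
Terms: 10, 22, 34, 46, 58
Next term = 70

Next term = 70


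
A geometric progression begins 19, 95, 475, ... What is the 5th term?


aₙ = a₁·r^(n-1)
= 19×5^4
= 19×625
= 11875

a_5 = 11875


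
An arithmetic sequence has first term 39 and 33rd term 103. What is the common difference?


d = (aₙ - a₁)/(n-1)
= (103 - 39)/(33-1)
= 64/32 = 2

d = 2


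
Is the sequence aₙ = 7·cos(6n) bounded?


For all n, -1 ≤ cos(6n) ≤ 1, so -7 ≤ 7·cos(6n) ≤ 7
Lower bound: -7, Upper bound: 7
The sequence IS bounded

Bounded (-7 ≤ aₙ ≤ 7)


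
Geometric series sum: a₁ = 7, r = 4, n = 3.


Sₙ = 7×(4^3 - 1)/(4 - 1)
= 7×(64 - 1)/3
= 7×63/3
= 147

S_3 = 147


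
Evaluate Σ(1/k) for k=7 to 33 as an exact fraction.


Σₖ₌7^33 1/k = 1/7 + 1/8 + 1/9 + ... + 1/33
= 21513480570229/13127595717600
≈ 1.6388

Sum = 21513480570229/13127595717600 ≈ 1.6388


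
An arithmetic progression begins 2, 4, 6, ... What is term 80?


aₙ = a₁ + (n-1)d
= 2 + (80-1)×2
= 2 + 158
= 160

a_80 = 160


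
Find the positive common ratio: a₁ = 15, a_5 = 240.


r^(n-1) = aₙ/a₁
r^4 = 240/15 = 16
r = 16^(1/4)
= ±2; taking r > 0 gives r = 2

r = 2


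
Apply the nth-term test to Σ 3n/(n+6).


lim(n→∞) 3n/(n+6) = 3/1 = 3  (divide numerator and denominator by n)
lim aₙ = 3 ≠ 0 → series DIVERGES

Diverges (lim aₙ = 3 ≠ 0)


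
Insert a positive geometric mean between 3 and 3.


GM = √(3×3) = √9 = 3

GM = 3


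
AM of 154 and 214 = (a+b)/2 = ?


AM = (154 + 214)/2 = 368/2 = 184

AM = 184


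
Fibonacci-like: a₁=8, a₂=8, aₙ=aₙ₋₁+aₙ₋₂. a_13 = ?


Computing iteratively: 8, 8, 16, 24, 40, 64, 104, 168, 272, 440, 712, 1152, ...
a_13 = 1864

a_13 = 1864


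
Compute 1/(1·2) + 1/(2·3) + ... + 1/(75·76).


1/(k(k+1)) = 1/k - 1/(k+1) (partial fractions)
Telescoping: Σ = 1 - 1/76 = 75/76

Sum = 75/76


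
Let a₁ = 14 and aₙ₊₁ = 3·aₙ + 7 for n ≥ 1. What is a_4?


Computing step by step:
a_1 = 14
a_2 = 49
a_3 = 154
a_4 = 469


a_4 = 469


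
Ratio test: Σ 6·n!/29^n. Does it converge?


aₙ = 6·n!/29^n
a_{n+1}/aₙ = (n+1)!/29^(n+1) × 29^n/n!  (constant 6 cancels)
= (n+1)/29
L = lim(n→∞) (n+1)/29 = ∞
L > 1 → series DIVERGES

Diverges (ratio test: L = ∞ > 1)


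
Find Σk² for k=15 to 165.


Σₖ₌15^165 k² = Σₖ₌₁^165 k² − Σₖ₌₁^14 k²
= 165·166·331/6 − 14·15·29/6
= 1511015 − 1015 = 1510000

Σk² = 1510000


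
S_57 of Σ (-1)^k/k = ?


S = -1 + 1/2 - 1/3 + 1/4 - 1/5 + 1/6 - 1/7 + 1/8 ± ...
= -0.7018
(Full series converges to -ln(2) ≈ -0.6931)

S_57 = -0.7018


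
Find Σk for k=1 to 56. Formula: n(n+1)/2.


n(n+1)/2 = 56×57/2 = 3192/2 = 1596

Σk = 1596


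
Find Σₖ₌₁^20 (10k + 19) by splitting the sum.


Σ(10k+19) = 10·Σk + 19·n
= 10·210 + 19·20
= 2100 + 380 = 2480

Σ = 2480


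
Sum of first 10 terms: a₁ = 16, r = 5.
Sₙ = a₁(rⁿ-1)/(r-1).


Sₙ = 16×(5^10 - 1)/(5 - 1)
= 16×(9765625 - 1)/4
= 16×9765624/4
= 39062496

S_10 = 39062496


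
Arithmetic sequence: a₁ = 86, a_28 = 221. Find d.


d = (aₙ - a₁)/(n-1)
= (221 - 86)/(28-1)
= 135/27 = 5

d = 5


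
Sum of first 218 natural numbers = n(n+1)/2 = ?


n(n+1)/2 = 218×219/2 = 47742/2 = 23871

Σk = 23871


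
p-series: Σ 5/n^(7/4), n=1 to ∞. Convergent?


p-series test: Σ c/n^p converges if p > 1, diverges if p ≤ 1 (constant c > 0 doesn't affect convergence).
p = 7/4
7/4 > 1 → CONVERGES

Converges (p = 7/4 > 1)


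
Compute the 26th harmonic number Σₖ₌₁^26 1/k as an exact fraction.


H_26 = 1/1 + 1/2 + 1/3 + ... + 1/26
= 34395742267/8923714800
≈ 3.8544

H_26 = 34395742267/8923714800 ≈ 3.8544


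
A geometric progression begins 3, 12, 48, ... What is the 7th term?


aₙ = a₁·r^(n-1)
= 3×4^6
= 3×4096
= 12288

a_7 = 12288


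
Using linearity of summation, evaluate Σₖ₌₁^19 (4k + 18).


Σ(4k+18) = 4·Σk + 18·n
= 4·190 + 18·19
= 760 + 342 = 1102

Σ = 1102


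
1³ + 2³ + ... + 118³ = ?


n(n+1)/2 = 118×119/2 = 7021
Σk³ = 7021² = 49294441

Σk³ = 49294441


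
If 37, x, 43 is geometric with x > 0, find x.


GM = √(37×43) = √1591 = 39.8873

GM = 39.8873


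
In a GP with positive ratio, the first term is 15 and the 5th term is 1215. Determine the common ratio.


r^(n-1) = aₙ/a₁
r^4 = 1215/15 = 81
r = 81^(1/4)
= ±3; taking r > 0 gives r = 3

r = 3


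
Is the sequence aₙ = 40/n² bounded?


a₁ = 40, a₂ = 40/4, a₃ = 40/9, ...
0 < aₙ ≤ 40 for all n ≥ 1
The sequence IS bounded

Bounded (0 < aₙ ≤ 40)


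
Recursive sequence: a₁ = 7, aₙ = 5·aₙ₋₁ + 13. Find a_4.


Computing step by step:
a_1 = 7
a_2 = 48
a_3 = 253
a_4 = 1278


a_4 = 1278


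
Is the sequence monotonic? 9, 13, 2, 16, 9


Differences: 4, -11, 14, -7
Difference at position 1 is +4 (> 0) but position 2 is -11 (< 0) — sequence both rises and falls
→ NOT monotonic

Not monotonic
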